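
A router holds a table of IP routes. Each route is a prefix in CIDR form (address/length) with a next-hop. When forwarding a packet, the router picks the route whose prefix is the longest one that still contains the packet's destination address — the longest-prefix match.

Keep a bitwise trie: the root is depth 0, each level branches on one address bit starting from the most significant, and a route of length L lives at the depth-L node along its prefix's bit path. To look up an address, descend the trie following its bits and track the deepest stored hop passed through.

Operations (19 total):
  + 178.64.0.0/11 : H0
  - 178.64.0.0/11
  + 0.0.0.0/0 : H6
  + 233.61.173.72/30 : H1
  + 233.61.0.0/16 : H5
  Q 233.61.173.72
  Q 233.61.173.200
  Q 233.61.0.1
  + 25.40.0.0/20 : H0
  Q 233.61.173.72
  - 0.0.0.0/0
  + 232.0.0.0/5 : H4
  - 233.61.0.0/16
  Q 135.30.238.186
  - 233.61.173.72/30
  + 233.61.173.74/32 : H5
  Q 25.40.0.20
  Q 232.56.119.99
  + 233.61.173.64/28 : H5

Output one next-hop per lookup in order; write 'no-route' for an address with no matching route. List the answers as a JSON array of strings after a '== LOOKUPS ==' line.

Apply in order:
  + 178.64.0.0/11 (H0) depth=11
  - 178.64.0.0/11 clear@11
  + 0.0.0.0/0 (H6) depth=0
  + 233.61.173.72/30 (H1) depth=30
  + 233.61.0.0/16 (H5) depth=16
  ? 233.61.173.72  path d0:H6→d1:-→d2:-→d3:-→d4:-→d5:-→d6:-→d7:-→d8:-→d9:-→d10:-→d11:-→d12:-→d13:-→d14:-→d15:-→d16:H5→d17:-→d18:-→d19:-→d20:-→d21:-→d22:-→d23:-→d24:-→d25:-→d26:-→d27:-→d28:-→d29:-→d30:H1  best=H1
  ? 233.61.173.200  path d0:H6→d1:-→d2:-→d3:-→d4:-→d5:-→d6:-→d7:-→d8:-→d9:-→d10:-→d11:-→d12:-→d13:-→d14:-→d15:-→d16:H5→d17:-→d18:-→d19:-→d20:-→d21:-→d22:-→d23:-→d24:-  best=H5
  ? 233.61.0.1  path d0:H6→d1:-→d2:-→d3:-→d4:-→d5:-→d6:-→d7:-→d8:-→d9:-→d10:-→d11:-→d12:-→d13:-→d14:-→d15:-→d16:H5  best=H5
  + 25.40.0.0/20 (H0) depth=20
  ? 233.61.173.72  path d0:H6→d1:-→d2:-→d3:-→d4:-→d5:-→d6:-→d7:-→d8:-→d9:-→d10:-→d11:-→d12:-→d13:-→d14:-→d15:-→d16:H5→d17:-→d18:-→d19:-→d20:-→d21:-→d22:-→d23:-→d24:-→d25:-→d26:-→d27:-→d28:-→d29:-→d30:H1  best=H1
  - 0.0.0.0/0 clear@0
  + 232.0.0.0/5 (H4) depth=5
  - 233.61.0.0/16 clear@16
  ? 135.30.238.186  path d0:-→d1:-→d2:-  best=no-route
  - 233.61.173.72/30 clear@30
  + 233.61.173.74/32 (H5) depth=32
  ? 25.40.0.20  path d0:-→d1:-→d2:-→d3:-→d4:-→d5:-→d6:-→d7:-→d8:-→d9:-→d10:-→d11:-→d12:-→d13:-→d14:-→d15:-→d16:-→d17:-→d18:-→d19:-→d20:H0  best=H0
  ? 232.56.119.99  path d0:-→d1:-→d2:-→d3:-→d4:-→d5:H4→d6:-→d7:-  best=H4
  + 233.61.173.64/28 (H5) depth=28

== LOOKUPS ==
["H1","H5","H5","H1","no-route","H0","H4"]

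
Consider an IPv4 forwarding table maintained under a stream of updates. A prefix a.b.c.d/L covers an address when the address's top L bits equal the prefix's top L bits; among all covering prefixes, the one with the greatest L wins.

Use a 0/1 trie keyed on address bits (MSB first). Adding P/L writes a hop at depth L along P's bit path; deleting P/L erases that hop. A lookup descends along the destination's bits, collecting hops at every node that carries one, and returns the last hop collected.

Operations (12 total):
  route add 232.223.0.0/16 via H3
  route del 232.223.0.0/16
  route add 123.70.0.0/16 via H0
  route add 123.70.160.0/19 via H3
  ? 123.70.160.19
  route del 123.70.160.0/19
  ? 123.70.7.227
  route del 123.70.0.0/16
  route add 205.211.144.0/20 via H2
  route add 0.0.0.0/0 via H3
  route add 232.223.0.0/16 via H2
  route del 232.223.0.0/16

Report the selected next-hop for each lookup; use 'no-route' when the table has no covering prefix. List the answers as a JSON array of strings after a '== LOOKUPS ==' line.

Trace:
  + 232.223.0.0/16 (H3) depth=16
  del 232.223.0.0/16 (clear depth 16)
  + 123.70.0.0/16 (H0) depth=16
  + 123.70.160.0/19 (H3) depth=19
  lookup 123.70.160.19: bits 0111101101000110101 walk d0:-→d1:-→d2:-→d3:-→d4:-→d5:-→d6:-→d7:-→d8:-→d9:-→d10:-→d11:-→d12:-→d13:-→d14:-→d15:-→d16:H0→d17:-→d18:-→d19:H3 -> H3
  del 123.70.160.0/19 (clear depth 19)
  lookup 123.70.7.227: bits 0111101101000110 walk d0:-→d1:-→d2:-→d3:-→d4:-→d5:-→d6:-→d7:-→d8:-→d9:-→d10:-→d11:-→d12:-→d13:-→d14:-→d15:-→d16:H0 -> H0
  del 123.70.0.0/16 (clear depth 16)
  + 205.211.144.0/20 (H2) depth=20
  + 0.0.0.0/0 (H3) depth=0
  + 232.223.0.0/16 (H2) depth=16
  del 232.223.0.0/16 (clear depth 16)

== LOOKUPS ==
["H3","H0"]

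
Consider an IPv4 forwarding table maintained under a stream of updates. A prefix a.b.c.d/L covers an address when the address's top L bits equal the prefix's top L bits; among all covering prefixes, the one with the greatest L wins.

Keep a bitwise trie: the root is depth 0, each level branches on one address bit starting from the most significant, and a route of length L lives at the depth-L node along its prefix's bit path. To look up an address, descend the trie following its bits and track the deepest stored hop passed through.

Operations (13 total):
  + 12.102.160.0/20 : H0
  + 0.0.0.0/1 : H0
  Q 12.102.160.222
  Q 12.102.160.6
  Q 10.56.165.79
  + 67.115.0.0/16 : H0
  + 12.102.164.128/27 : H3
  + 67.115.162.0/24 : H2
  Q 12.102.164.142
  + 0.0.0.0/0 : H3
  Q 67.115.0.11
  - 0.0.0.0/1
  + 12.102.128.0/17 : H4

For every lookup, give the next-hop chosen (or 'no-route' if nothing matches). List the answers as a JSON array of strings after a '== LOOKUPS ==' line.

Apply in order:
  add 12.102.160.0/20 -> H0 at depth 20
  add 0.0.0.0/1 -> H0 at depth 1
  lookup 12.102.160.222: bits 00001100011001101010 walk d0:-→d1:H0→d2:-→d3:-→d4:-→d5:-→d6:-→d7:-→d8:-→d9:-→d10:-→d11:-→d12:-→d13:-→d14:-→d15:-→d16:-→d17:-→d18:-→d19:-→d20:H0 -> H0
  lookup 12.102.160.6: bits 00001100011001101010 walk d0:-→d1:H0→d2:-→d3:-→d4:-→d5:-→d6:-→d7:-→d8:-→d9:-→d10:-→d11:-→d12:-→d13:-→d14:-→d15:-→d16:-→d17:-→d18:-→d19:-→d20:H0 -> H0
  lookup 10.56.165.79: bits 00001 walk d0:-→d1:H0→d2:-→d3:-→d4:-→d5:- -> H0
  add 67.115.0.0/16 -> H0 at depth 16
  add 12.102.164.128/27 -> H3 at depth 27
  add 67.115.162.0/24 -> H2 at depth 24
  lookup 12.102.164.142: bits 000011000110011010100100100 walk d0:-→d1:H0→d2:-→d3:-→d4:-→d5:-→d6:-→d7:-→d8:-→d9:-→d10:-→d11:-→d12:-→d13:-→d14:-→d15:-→d16:-→d17:-→d18:-→d19:-→d20:H0→d21:-→d22:-→d23:-→d24:-→d25:-→d26:-→d27:H3 -> H3
  add 0.0.0.0/0 -> H3 at depth 0
  lookup 67.115.0.11: bits 0100001101110011 walk d0:H3→d1:H0→d2:-→d3:-→d4:-→d5:-→d6:-→d7:-→d8:-→d9:-→d10:-→d11:-→d12:-→d13:-→d14:-→d15:-→d16:H0 -> H0
  del 0.0.0.0/1 (clear depth 1)
  add 12.102.128.0/17 -> H4 at depth 17

== LOOKUPS ==
["H0","H0","H0","H3","H0"]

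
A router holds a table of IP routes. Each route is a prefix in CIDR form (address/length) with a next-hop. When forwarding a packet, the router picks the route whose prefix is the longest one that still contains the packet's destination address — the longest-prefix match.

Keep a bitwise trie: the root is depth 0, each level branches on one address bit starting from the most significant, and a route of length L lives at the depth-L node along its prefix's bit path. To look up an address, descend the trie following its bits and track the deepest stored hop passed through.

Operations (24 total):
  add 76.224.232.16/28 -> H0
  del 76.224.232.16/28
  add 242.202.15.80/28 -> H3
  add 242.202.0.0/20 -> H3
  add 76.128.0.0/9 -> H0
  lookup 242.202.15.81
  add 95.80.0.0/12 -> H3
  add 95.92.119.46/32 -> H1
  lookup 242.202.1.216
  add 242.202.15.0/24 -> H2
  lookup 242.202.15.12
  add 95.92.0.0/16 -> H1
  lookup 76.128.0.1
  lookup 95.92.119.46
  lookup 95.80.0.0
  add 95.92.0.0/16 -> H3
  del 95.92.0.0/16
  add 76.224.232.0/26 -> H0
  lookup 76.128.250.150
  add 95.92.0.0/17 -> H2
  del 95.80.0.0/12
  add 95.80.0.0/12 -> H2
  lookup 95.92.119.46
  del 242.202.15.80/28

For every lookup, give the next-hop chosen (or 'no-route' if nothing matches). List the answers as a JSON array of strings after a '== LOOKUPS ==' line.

Process each operation:
  + 76.224.232.16/28 (H0) depth=28
  del 76.224.232.16/28 (clear depth 28)
  + 242.202.15.80/28 (H3) depth=28
  + 242.202.0.0/20 (H3) depth=20
  + 76.128.0.0/9 (H0) depth=9
  ? 242.202.15.81  path d0:-→d1:-→d2:-→d3:-→d4:-→d5:-→d6:-→d7:-→d8:-→d9:-→d10:-→d11:-→d12:-→d13:-→d14:-→d15:-→d16:-→d17:-→d18:-→d19:-→d20:H3→d21:-→d22:-→d23:-→d24:-→d25:-→d26:-→d27:-→d28:H3  best=H3
  + 95.80.0.0/12 (H3) depth=12
  + 95.92.119.46/32 (H1) depth=32
  ? 242.202.1.216  path d0:-→d1:-→d2:-→d3:-→d4:-→d5:-→d6:-→d7:-→d8:-→d9:-→d10:-→d11:-→d12:-→d13:-→d14:-→d15:-→d16:-→d17:-→d18:-→d19:-→d20:H3  best=H3
  + 242.202.15.0/24 (H2) depth=24
  ? 242.202.15.12  path d0:-→d1:-→d2:-→d3:-→d4:-→d5:-→d6:-→d7:-→d8:-→d9:-→d10:-→d11:-→d12:-→d13:-→d14:-→d15:-→d16:-→d17:-→d18:-→d19:-→d20:H3→d21:-→d22:-→d23:-→d24:H2→d25:-  best=H2
  + 95.92.0.0/16 (H1) depth=16
  ? 76.128.0.1  path d0:-→d1:-→d2:-→d3:-→d4:-→d5:-→d6:-→d7:-→d8:-→d9:H0  best=H0
  ? 95.92.119.46  path d0:-→d1:-→d2:-→d3:-→d4:-→d5:-→d6:-→d7:-→d8:-→d9:-→d10:-→d11:-→d12:H3→d13:-→d14:-→d15:-→d16:H1→d17:-→d18:-→d19:-→d20:-→d21:-→d22:-→d23:-→d24:-→d25:-→d26:-→d27:-→d28:-→d29:-→d30:-→d31:-→d32:H1  best=H1
  ? 95.80.0.0  path d0:-→d1:-→d2:-→d3:-→d4:-→d5:-→d6:-→d7:-→d8:-→d9:-→d10:-→d11:-→d12:H3  best=H3
  + 95.92.0.0/16 (H3) depth=16
  del 95.92.0.0/16 (clear depth 16)
  + 76.224.232.0/26 (H0) depth=26
  ? 76.128.250.150  path d0:-→d1:-→d2:-→d3:-→d4:-→d5:-→d6:-→d7:-→d8:-→d9:H0  best=H0
  + 95.92.0.0/17 (H2) depth=17
  del 95.80.0.0/12 (clear depth 12)
  + 95.80.0.0/12 (H2) depth=12
  ? 95.92.119.46  path d0:-→d1:-→d2:-→d3:-→d4:-→d5:-→d6:-→d7:-→d8:-→d9:-→d10:-→d11:-→d12:H2→d13:-→d14:-→d15:-→d16:-→d17:H2→d18:-→d19:-→d20:-→d21:-→d22:-→d23:-→d24:-→d25:-→d26:-→d27:-→d28:-→d29:-→d30:-→d31:-→d32:H1  best=H1
  del 242.202.15.80/28 (clear depth 28)

== LOOKUPS ==
["H3","H3","H2","H0","H1","H3","H0","H1"]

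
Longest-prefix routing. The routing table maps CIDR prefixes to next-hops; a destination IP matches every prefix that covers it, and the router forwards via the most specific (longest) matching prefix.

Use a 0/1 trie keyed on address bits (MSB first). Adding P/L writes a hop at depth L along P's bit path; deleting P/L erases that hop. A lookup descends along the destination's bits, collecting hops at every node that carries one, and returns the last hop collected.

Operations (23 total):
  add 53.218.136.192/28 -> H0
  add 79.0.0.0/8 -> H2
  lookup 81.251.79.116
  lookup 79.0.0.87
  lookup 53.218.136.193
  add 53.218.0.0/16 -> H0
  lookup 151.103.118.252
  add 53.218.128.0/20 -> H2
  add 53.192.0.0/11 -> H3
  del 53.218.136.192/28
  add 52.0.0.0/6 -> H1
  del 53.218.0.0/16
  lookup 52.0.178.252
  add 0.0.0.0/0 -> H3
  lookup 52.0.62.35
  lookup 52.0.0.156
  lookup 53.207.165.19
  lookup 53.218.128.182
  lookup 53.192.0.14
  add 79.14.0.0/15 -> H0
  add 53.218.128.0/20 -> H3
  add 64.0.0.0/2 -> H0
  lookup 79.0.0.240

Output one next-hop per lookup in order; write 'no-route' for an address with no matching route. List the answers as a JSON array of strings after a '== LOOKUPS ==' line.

Process each operation:
  + 53.218.136.192/28 (H0) depth=28
  + 79.0.0.0/8 (H2) depth=8
  lookup 81.251.79.116: bits 010 walk d0:-→d1:-→d2:-→d3:- -> no-route
  lookup 79.0.0.87: bits 01001111 walk d0:-→d1:-→d2:-→d3:-→d4:-→d5:-→d6:-→d7:-→d8:H2 -> H2
  lookup 53.218.136.193: bits 0011010111011010100010001100 walk d0:-→d1:-→d2:-→d3:-→d4:-→d5:-→d6:-→d7:-→d8:-→d9:-→d10:-→d11:-→d12:-→d13:-→d14:-→d15:-→d16:-→d17:-→d18:-→d19:-→d20:-→d21:-→d22:-→d23:-→d24:-→d25:-→d26:-→d27:-→d28:H0 -> H0
  + 53.218.0.0/16 (H0) depth=16
  lookup 151.103.118.252: bits ε walk d0:- -> no-route
  + 53.218.128.0/20 (H2) depth=20
  + 53.192.0.0/11 (H3) depth=11
  - 53.218.136.192/28 clear@28
  + 52.0.0.0/6 (H1) depth=6
  - 53.218.0.0/16 clear@16
  lookup 52.0.178.252: bits 0011010 walk d0:-→d1:-→d2:-→d3:-→d4:-→d5:-→d6:H1→d7:- -> H1
  + 0.0.0.0/0 (H3) depth=0
  lookup 52.0.62.35: bits 0011010 walk d0:H3→d1:-→d2:-→d3:-→d4:-→d5:-→d6:H1→d7:- -> H1
  lookup 52.0.0.156: bits 0011010 walk d0:H3→d1:-→d2:-→d3:-→d4:-→d5:-→d6:H1→d7:- -> H1
  lookup 53.207.165.19: bits 00110101110 walk d0:H3→d1:-→d2:-→d3:-→d4:-→d5:-→d6:H1→d7:-→d8:-→d9:-→d10:-→d11:H3 -> H3
  lookup 53.218.128.182: bits 00110101110110101000 walk d0:H3→d1:-→d2:-→d3:-→d4:-→d5:-→d6:H1→d7:-→d8:-→d9:-→d10:-→d11:H3→d12:-→d13:-→d14:-→d15:-→d16:-→d17:-→d18:-→d19:-→d20:H2 -> H2
  lookup 53.192.0.14: bits 00110101110 walk d0:H3→d1:-→d2:-→d3:-→d4:-→d5:-→d6:H1→d7:-→d8:-→d9:-→d10:-→d11:H3 -> H3
  + 79.14.0.0/15 (H0) depth=15
  + 53.218.128.0/20 (H3) depth=20
  + 64.0.0.0/2 (H0) depth=2
  lookup 79.0.0.240: bits 010011110000 walk d0:H3→d1:-→d2:H0→d3:-→d4:-→d5:-→d6:-→d7:-→d8:H2→d9:-→d10:-→d11:-→d12:- -> H2

== LOOKUPS ==
["no-route","H2","H0","no-route","H1","H1","H1","H3","H2","H3","H2"]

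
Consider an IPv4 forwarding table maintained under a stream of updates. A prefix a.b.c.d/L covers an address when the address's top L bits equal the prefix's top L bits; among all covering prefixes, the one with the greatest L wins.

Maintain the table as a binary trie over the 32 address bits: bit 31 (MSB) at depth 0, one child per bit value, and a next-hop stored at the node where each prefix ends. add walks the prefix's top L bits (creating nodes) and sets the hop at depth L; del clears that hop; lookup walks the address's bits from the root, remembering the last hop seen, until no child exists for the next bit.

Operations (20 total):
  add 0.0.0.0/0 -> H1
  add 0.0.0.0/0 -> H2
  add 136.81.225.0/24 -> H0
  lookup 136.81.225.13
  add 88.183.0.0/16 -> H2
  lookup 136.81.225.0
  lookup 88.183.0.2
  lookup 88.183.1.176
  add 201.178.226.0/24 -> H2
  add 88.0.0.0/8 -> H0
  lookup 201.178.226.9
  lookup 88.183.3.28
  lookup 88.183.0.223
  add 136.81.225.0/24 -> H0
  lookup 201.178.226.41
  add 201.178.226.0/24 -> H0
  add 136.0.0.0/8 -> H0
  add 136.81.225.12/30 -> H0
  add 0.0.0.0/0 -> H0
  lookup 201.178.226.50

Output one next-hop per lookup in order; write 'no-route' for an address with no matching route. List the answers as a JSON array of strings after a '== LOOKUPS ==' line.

Trace:
  + 0.0.0.0/0 (H1) depth=0
  + 0.0.0.0/0 (H2) depth=0
  + 136.81.225.0/24 (H0) depth=24
  Q 136.81.225.13: descend 100010000101000111100001 ; hops seen [H2,H0] ; pick H0
  + 88.183.0.0/16 (H2) depth=16
  Q 136.81.225.0: descend 100010000101000111100001 ; hops seen [H2,H0] ; pick H0
  Q 88.183.0.2: descend 0101100010110111 ; hops seen [H2,H2] ; pick H2
  Q 88.183.1.176: descend 0101100010110111 ; hops seen [H2,H2] ; pick H2
  + 201.178.226.0/24 (H2) depth=24
  + 88.0.0.0/8 (H0) depth=8
  Q 201.178.226.9: descend 110010011011001011100010 ; hops seen [H2,H2] ; pick H2
  Q 88.183.3.28: descend 0101100010110111 ; hops seen [H2,H0,H2] ; pick H2
  Q 88.183.0.223: descend 0101100010110111 ; hops seen [H2,H0,H2] ; pick H2
  + 136.81.225.0/24 (H0) depth=24
  Q 201.178.226.41: descend 110010011011001011100010 ; hops seen [H2,H2] ; pick H2
  + 201.178.226.0/24 (H0) depth=24
  + 136.0.0.0/8 (H0) depth=8
  + 136.81.225.12/30 (H0) depth=30
  + 0.0.0.0/0 (H0) depth=0
  Q 201.178.226.50: descend 110010011011001011100010 ; hops seen [H0,H0] ; pick H0

== LOOKUPS ==
["H0","H0","H2","H2","H2","H2","H2","H2","H0"]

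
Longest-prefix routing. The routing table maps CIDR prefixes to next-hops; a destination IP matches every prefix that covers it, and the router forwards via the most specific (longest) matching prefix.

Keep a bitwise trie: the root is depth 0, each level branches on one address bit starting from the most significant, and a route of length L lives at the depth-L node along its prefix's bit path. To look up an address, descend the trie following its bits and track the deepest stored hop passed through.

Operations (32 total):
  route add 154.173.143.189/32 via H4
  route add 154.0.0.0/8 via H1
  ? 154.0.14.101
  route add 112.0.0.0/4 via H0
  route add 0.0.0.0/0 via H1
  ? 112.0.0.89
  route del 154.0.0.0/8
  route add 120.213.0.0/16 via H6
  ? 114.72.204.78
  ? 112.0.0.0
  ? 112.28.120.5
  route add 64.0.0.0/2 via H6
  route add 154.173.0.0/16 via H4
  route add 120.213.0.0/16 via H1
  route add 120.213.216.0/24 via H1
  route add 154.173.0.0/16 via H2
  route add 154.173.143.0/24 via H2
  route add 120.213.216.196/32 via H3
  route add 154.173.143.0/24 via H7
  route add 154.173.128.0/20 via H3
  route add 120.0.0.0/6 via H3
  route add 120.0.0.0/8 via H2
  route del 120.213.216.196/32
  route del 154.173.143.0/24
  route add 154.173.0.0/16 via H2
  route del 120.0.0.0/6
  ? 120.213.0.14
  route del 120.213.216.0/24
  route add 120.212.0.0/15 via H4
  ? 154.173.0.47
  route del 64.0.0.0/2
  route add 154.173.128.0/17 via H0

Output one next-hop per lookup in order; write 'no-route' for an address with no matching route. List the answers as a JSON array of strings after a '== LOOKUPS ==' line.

Process each operation:
  + 154.173.143.189/32 (H4) depth=32
  + 154.0.0.0/8 (H1) depth=8
  ? 154.0.14.101  path d0:-→d1:-→d2:-→d3:-→d4:-→d5:-→d6:-→d7:-→d8:H1  best=H1
  + 112.0.0.0/4 (H0) depth=4
  + 0.0.0.0/0 (H1) depth=0
  ? 112.0.0.89  path d0:H1→d1:-→d2:-→d3:-→d4:H0  best=H0
  del 154.0.0.0/8 (clear depth 8)
  + 120.213.0.0/16 (H6) depth=16
  ? 114.72.204.78  path d0:H1→d1:-→d2:-→d3:-→d4:H0  best=H0
  ? 112.0.0.0  path d0:H1→d1:-→d2:-→d3:-→d4:H0  best=H0
  ? 112.28.120.5  path d0:H1→d1:-→d2:-→d3:-→d4:H0  best=H0
  + 64.0.0.0/2 (H6) depth=2
  + 154.173.0.0/16 (H4) depth=16
  + 120.213.0.0/16 (H1) depth=16
  + 120.213.216.0/24 (H1) depth=24
  + 154.173.0.0/16 (H2) depth=16
  + 154.173.143.0/24 (H2) depth=24
  + 120.213.216.196/32 (H3) depth=32
  + 154.173.143.0/24 (H7) depth=24
  + 154.173.128.0/20 (H3) depth=20
  + 120.0.0.0/6 (H3) depth=6
  + 120.0.0.0/8 (H2) depth=8
  del 120.213.216.196/32 (clear depth 32)
  del 154.173.143.0/24 (clear depth 24)
  + 154.173.0.0/16 (H2) depth=16
  del 120.0.0.0/6 (clear depth 6)
  ? 120.213.0.14  path d0:H1→d1:-→d2:H6→d3:-→d4:H0→d5:-→d6:-→d7:-→d8:H2→d9:-→d10:-→d11:-→d12:-→d13:-→d14:-→d15:-→d16:H1  best=H1
  del 120.213.216.0/24 (clear depth 24)
  + 120.212.0.0/15 (H4) depth=15
  ? 154.173.0.47  path d0:H1→d1:-→d2:-→d3:-→d4:-→d5:-→d6:-→d7:-→d8:-→d9:-→d10:-→d11:-→d12:-→d13:-→d14:-→d15:-→d16:H2  best=H2
  del 64.0.0.0/2 (clear depth 2)
  + 154.173.128.0/17 (H0) depth=17

== LOOKUPS ==
["H1","H0","H0","H0","H0","H1","H2"]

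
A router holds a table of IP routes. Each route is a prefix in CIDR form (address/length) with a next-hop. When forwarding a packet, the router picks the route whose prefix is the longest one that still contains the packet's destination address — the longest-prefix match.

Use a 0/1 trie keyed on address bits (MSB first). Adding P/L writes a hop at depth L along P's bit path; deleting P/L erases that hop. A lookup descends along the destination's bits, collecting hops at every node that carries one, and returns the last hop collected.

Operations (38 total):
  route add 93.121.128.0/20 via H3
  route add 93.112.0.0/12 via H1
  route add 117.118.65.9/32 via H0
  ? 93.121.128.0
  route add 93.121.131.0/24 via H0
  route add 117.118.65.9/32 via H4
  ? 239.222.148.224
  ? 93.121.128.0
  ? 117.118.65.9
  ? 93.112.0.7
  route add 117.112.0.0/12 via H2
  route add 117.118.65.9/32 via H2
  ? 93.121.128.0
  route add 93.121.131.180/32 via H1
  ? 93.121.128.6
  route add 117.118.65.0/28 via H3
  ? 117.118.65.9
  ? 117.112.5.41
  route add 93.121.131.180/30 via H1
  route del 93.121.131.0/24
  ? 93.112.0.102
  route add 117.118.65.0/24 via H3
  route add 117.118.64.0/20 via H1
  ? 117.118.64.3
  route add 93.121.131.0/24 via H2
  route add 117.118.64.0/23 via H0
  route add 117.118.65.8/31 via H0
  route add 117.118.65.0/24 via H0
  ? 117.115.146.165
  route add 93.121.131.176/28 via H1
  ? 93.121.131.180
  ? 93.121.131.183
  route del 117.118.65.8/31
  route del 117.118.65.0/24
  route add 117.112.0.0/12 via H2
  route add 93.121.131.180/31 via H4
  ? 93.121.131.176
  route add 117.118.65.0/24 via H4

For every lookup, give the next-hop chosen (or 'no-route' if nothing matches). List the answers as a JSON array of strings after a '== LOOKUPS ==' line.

Process each operation:
  + 93.121.128.0/20 (H3) depth=20
  + 93.112.0.0/12 (H1) depth=12
  + 117.118.65.9/32 (H0) depth=32
  Q 93.121.128.0: descend 01011101011110011000 ; hops seen [H1,H3] ; pick H3
  + 93.121.131.0/24 (H0) depth=24
  + 117.118.65.9/32 (H4) depth=32
  Q 239.222.148.224: descend ε ; hops seen [∅] ; pick no-route
  Q 93.121.128.0: descend 0101110101111001100000 ; hops seen [H1,H3] ; pick H3
  Q 117.118.65.9: descend 01110101011101100100000100001001 ; hops seen [H4] ; pick H4
  Q 93.112.0.7: descend 010111010111 ; hops seen [H1] ; pick H1
  + 117.112.0.0/12 (H2) depth=12
  + 117.118.65.9/32 (H2) depth=32
  Q 93.121.128.0: descend 0101110101111001100000 ; hops seen [H1,H3] ; pick H3
  + 93.121.131.180/32 (H1) depth=32
  Q 93.121.128.6: descend 0101110101111001100000 ; hops seen [H1,H3] ; pick H3
  + 117.118.65.0/28 (H3) depth=28
  Q 117.118.65.9: descend 01110101011101100100000100001001 ; hops seen [H2,H3,H2] ; pick H2
  Q 117.112.5.41: descend 0111010101110 ; hops seen [H2] ; pick H2
  + 93.121.131.180/30 (H1) depth=30
  - 93.121.131.0/24 clear@24
  Q 93.112.0.102: descend 010111010111 ; hops seen [H1] ; pick H1
  + 117.118.65.0/24 (H3) depth=24
  + 117.118.64.0/20 (H1) depth=20
  Q 117.118.64.3: descend 01110101011101100100000 ; hops seen [H2,H1] ; pick H1
  + 93.121.131.0/24 (H2) depth=24
  + 117.118.64.0/23 (H0) depth=23
  + 117.118.65.8/31 (H0) depth=31
  + 117.118.65.0/24 (H0) depth=24
  Q 117.115.146.165: descend 0111010101110 ; hops seen [H2] ; pick H2
  + 93.121.131.176/28 (H1) depth=28
  Q 93.121.131.180: descend 01011101011110011000001110110100 ; hops seen [H1,H3,H2,H1,H1,H1] ; pick H1
  Q 93.121.131.183: descend 010111010111100110000011101101 ; hops seen [H1,H3,H2,H1,H1] ; pick H1
  - 117.118.65.8/31 clear@31
  - 117.118.65.0/24 clear@24
  + 117.112.0.0/12 (H2) depth=12
  + 93.121.131.180/31 (H4) depth=31
  Q 93.121.131.176: descend 01011101011110011000001110110 ; hops seen [H1,H3,H2,H1] ; pick H1
  + 117.118.65.0/24 (H4) depth=24

== LOOKUPS ==
["H3","no-route","H3","H4","H1","H3","H3","H2","H2","H1","H1","H2","H1","H1","H1"]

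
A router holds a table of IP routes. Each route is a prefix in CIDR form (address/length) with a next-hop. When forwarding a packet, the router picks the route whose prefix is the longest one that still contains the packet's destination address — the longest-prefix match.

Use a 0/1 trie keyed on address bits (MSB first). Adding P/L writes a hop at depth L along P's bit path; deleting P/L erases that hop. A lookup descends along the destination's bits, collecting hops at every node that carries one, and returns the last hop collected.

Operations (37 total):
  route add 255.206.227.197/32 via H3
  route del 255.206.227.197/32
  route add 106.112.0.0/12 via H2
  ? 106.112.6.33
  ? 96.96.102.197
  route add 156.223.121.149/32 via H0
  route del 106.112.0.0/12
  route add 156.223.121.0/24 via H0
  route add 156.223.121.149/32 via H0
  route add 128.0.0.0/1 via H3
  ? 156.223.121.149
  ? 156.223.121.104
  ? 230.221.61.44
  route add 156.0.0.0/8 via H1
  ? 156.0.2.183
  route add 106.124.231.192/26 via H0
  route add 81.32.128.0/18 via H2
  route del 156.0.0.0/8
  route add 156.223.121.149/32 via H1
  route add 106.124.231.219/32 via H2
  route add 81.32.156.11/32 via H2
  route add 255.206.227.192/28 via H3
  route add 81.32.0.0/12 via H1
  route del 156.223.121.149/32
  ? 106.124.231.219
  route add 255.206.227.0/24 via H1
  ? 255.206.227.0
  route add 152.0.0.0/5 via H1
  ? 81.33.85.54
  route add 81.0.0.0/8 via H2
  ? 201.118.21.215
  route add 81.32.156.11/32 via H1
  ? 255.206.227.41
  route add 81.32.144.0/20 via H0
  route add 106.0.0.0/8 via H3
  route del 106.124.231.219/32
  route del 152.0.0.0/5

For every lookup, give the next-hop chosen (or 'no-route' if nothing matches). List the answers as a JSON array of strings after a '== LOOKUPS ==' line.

Process each operation:
  + 255.206.227.197/32 (H3) depth=32
  del 255.206.227.197/32 (clear depth 32)
  + 106.112.0.0/12 (H2) depth=12
  Q 106.112.6.33: descend 011010100111 ; hops seen [H2] ; pick H2
  Q 96.96.102.197: descend 0110 ; hops seen [∅] ; pick no-route
  + 156.223.121.149/32 (H0) depth=32
  del 106.112.0.0/12 (clear depth 12)
  + 156.223.121.0/24 (H0) depth=24
  + 156.223.121.149/32 (H0) depth=32
  + 128.0.0.0/1 (H3) depth=1
  Q 156.223.121.149: descend 10011100110111110111100110010101 ; hops seen [H3,H0,H0] ; pick H0
  Q 156.223.121.104: descend 100111001101111101111001 ; hops seen [H3,H0] ; pick H0
  Q 230.221.61.44: descend 111 ; hops seen [H3] ; pick H3
  + 156.0.0.0/8 (H1) depth=8
  Q 156.0.2.183: descend 10011100 ; hops seen [H3,H1] ; pick H1
  + 106.124.231.192/26 (H0) depth=26
  + 81.32.128.0/18 (H2) depth=18
  del 156.0.0.0/8 (clear depth 8)
  + 156.223.121.149/32 (H1) depth=32
  + 106.124.231.219/32 (H2) depth=32
  + 81.32.156.11/32 (H2) depth=32
  + 255.206.227.192/28 (H3) depth=28
  + 81.32.0.0/12 (H1) depth=12
  del 156.223.121.149/32 (clear depth 32)
  Q 106.124.231.219: descend 01101010011111001110011111011011 ; hops seen [H0,H2] ; pick H2
  + 255.206.227.0/24 (H1) depth=24
  Q 255.206.227.0: descend 111111111100111011100011 ; hops seen [H3,H1] ; pick H1
  + 152.0.0.0/5 (H1) depth=5
  Q 81.33.85.54: descend 010100010010000 ; hops seen [H1] ; pick H1
  + 81.0.0.0/8 (H2) depth=8
  Q 201.118.21.215: descend 11 ; hops seen [H3] ; pick H3
  + 81.32.156.11/32 (H1) depth=32
  Q 255.206.227.41: descend 111111111100111011100011 ; hops seen [H3,H1] ; pick H1
  + 81.32.144.0/20 (H0) depth=20
  + 106.0.0.0/8 (H3) depth=8
  del 106.124.231.219/32 (clear depth 32)
  del 152.0.0.0/5 (clear depth 5)

== LOOKUPS ==
["H2","no-route","H0","H0","H3","H1","H2","H1","H1","H3","H1"]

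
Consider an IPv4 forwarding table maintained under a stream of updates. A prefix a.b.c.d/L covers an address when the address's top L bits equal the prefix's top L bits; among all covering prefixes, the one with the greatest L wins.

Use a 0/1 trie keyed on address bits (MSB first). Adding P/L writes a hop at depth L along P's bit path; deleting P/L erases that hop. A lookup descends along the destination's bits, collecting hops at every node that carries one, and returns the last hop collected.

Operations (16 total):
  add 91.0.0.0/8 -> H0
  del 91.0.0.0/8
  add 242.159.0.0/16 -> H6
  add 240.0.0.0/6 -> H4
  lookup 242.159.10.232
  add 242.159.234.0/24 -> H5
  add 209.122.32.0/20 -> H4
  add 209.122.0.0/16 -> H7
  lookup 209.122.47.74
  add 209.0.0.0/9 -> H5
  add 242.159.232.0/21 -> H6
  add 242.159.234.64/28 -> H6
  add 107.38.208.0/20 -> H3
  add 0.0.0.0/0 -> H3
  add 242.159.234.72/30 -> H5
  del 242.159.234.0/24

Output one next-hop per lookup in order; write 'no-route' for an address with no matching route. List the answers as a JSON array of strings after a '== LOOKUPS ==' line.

Process each operation:
  add 91.0.0.0/8 -> H0 at depth 8
  del 91.0.0.0/8 (clear depth 8)
  add 242.159.0.0/16 -> H6 at depth 16
  add 240.0.0.0/6 -> H4 at depth 6
  Q 242.159.10.232: descend 1111001010011111 ; hops seen [H4,H6] ; pick H6
  add 242.159.234.0/24 -> H5 at depth 24
  add 209.122.32.0/20 -> H4 at depth 20
  add 209.122.0.0/16 -> H7 at depth 16
  Q 209.122.47.74: descend 11010001011110100010 ; hops seen [H7,H4] ; pick H4
  add 209.0.0.0/9 -> H5 at depth 9
  add 242.159.232.0/21 -> H6 at depth 21
  add 242.159.234.64/28 -> H6 at depth 28
  add 107.38.208.0/20 -> H3 at depth 20
  add 0.0.0.0/0 -> H3 at depth 0
  add 242.159.234.72/30 -> H5 at depth 30
  del 242.159.234.0/24 (clear depth 24)

== LOOKUPS ==
["H6","H4"]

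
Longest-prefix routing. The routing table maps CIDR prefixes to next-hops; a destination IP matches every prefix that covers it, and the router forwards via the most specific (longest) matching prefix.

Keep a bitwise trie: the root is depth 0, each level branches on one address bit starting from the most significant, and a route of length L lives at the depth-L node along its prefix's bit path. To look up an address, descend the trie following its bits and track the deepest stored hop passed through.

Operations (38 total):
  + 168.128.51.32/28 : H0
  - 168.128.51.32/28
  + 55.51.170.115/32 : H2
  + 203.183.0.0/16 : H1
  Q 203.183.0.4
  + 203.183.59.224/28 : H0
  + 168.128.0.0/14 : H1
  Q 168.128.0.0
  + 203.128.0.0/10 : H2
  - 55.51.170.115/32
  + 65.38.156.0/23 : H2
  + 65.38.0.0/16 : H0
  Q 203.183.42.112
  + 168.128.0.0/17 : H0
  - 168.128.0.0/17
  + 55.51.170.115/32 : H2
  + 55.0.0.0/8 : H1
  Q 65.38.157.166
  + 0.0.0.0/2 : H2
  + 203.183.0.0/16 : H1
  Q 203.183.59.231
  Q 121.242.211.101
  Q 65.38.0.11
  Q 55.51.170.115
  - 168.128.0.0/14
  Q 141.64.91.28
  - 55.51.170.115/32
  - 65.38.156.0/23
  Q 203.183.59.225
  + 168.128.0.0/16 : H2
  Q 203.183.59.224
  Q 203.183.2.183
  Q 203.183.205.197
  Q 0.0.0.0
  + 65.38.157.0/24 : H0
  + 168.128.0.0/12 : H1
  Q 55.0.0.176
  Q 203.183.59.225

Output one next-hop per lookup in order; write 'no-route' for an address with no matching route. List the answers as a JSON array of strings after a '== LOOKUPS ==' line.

Apply in order:
  add 168.128.51.32/28 -> H0 at depth 28
  - 168.128.51.32/28 clear@28
  add 55.51.170.115/32 -> H2 at depth 32
  add 203.183.0.0/16 -> H1 at depth 16
  lookup 203.183.0.4: bits 1100101110110111 walk d0:-→d1:-→d2:-→d3:-→d4:-→d5:-→d6:-→d7:-→d8:-→d9:-→d10:-→d11:-→d12:-→d13:-→d14:-→d15:-→d16:H1 -> H1
  add 203.183.59.224/28 -> H0 at depth 28
  add 168.128.0.0/14 -> H1 at depth 14
  lookup 168.128.0.0: bits 101010001000000000 walk d0:-→d1:-→d2:-→d3:-→d4:-→d5:-→d6:-→d7:-→d8:-→d9:-→d10:-→d11:-→d12:-→d13:-→d14:H1→d15:-→d16:-→d17:-→d18:- -> H1
  add 203.128.0.0/10 -> H2 at depth 10
  - 55.51.170.115/32 clear@32
  add 65.38.156.0/23 -> H2 at depth 23
  add 65.38.0.0/16 -> H0 at depth 16
  lookup 203.183.42.112: bits 1100101110110111001 walk d0:-→d1:-→d2:-→d3:-→d4:-→d5:-→d6:-→d7:-→d8:-→d9:-→d10:H2→d11:-→d12:-→d13:-→d14:-→d15:-→d16:H1→d17:-→d18:-→d19:- -> H1
  add 168.128.0.0/17 -> H0 at depth 17
  - 168.128.0.0/17 clear@17
  add 55.51.170.115/32 -> H2 at depth 32
  add 55.0.0.0/8 -> H1 at depth 8
  lookup 65.38.157.166: bits 01000001001001101001110 walk d0:-→d1:-→d2:-→d3:-→d4:-→d5:-→d6:-→d7:-→d8:-→d9:-→d10:-→d11:-→d12:-→d13:-→d14:-→d15:-→d16:H0→d17:-→d18:-→d19:-→d20:-→d21:-→d22:-→d23:H2 -> H2
  add 0.0.0.0/2 -> H2 at depth 2
  add 203.183.0.0/16 -> H1 at depth 16
  lookup 203.183.59.231: bits 1100101110110111001110111110 walk d0:-→d1:-→d2:-→d3:-→d4:-→d5:-→d6:-→d7:-→d8:-→d9:-→d10:H2→d11:-→d12:-→d13:-→d14:-→d15:-→d16:H1→d17:-→d18:-→d19:-→d20:-→d21:-→d22:-→d23:-→d24:-→d25:-→d26:-→d27:-→d28:H0 -> H0
  lookup 121.242.211.101: bits 01 walk d0:-→d1:-→d2:- -> no-route
  lookup 65.38.0.11: bits 0100000100100110 walk d0:-→d1:-→d2:-→d3:-→d4:-→d5:-→d6:-→d7:-→d8:-→d9:-→d10:-→d11:-→d12:-→d13:-→d14:-→d15:-→d16:H0 -> H0
  lookup 55.51.170.115: bits 00110111001100111010101001110011 walk d0:-→d1:-→d2:H2→d3:-→d4:-→d5:-→d6:-→d7:-→d8:H1→d9:-→d10:-→d11:-→d12:-→d13:-→d14:-→d15:-→d16:-→d17:-→d18:-→d19:-→d20:-→d21:-→d22:-→d23:-→d24:-→d25:-→d26:-→d27:-→d28:-→d29:-→d30:-→d31:-→d32:H2 -> H2
  - 168.128.0.0/14 clear@14
  lookup 141.64.91.28: bits 10 walk d0:-→d1:-→d2:- -> no-route
  - 55.51.170.115/32 clear@32
  - 65.38.156.0/23 clear@23
  lookup 203.183.59.225: bits 1100101110110111001110111110 walk d0:-→d1:-→d2:-→d3:-→d4:-→d5:-→d6:-→d7:-→d8:-→d9:-→d10:H2→d11:-→d12:-→d13:-→d14:-→d15:-→d16:H1→d17:-→d18:-→d19:-→d20:-→d21:-→d22:-→d23:-→d24:-→d25:-→d26:-→d27:-→d28:H0 -> H0
  add 168.128.0.0/16 -> H2 at depth 16
  lookup 203.183.59.224: bits 1100101110110111001110111110 walk d0:-→d1:-→d2:-→d3:-→d4:-→d5:-→d6:-→d7:-→d8:-→d9:-→d10:H2→d11:-→d12:-→d13:-→d14:-→d15:-→d16:H1→d17:-→d18:-→d19:-→d20:-→d21:-→d22:-→d23:-→d24:-→d25:-→d26:-→d27:-→d28:H0 -> H0
  lookup 203.183.2.183: bits 110010111011011100 walk d0:-→d1:-→d2:-→d3:-→d4:-→d5:-→d6:-→d7:-→d8:-→d9:-→d10:H2→d11:-→d12:-→d13:-→d14:-→d15:-→d16:H1→d17:-→d18:- -> H1
  lookup 203.183.205.197: bits 1100101110110111 walk d0:-→d1:-→d2:-→d3:-→d4:-→d5:-→d6:-→d7:-→d8:-→d9:-→d10:H2→d11:-→d12:-→d13:-→d14:-→d15:-→d16:H1 -> H1
  lookup 0.0.0.0: bits 00 walk d0:-→d1:-→d2:H2 -> H2
  add 65.38.157.0/24 -> H0 at depth 24
  add 168.128.0.0/12 -> H1 at depth 12
  lookup 55.0.0.176: bits 0011011100 walk d0:-→d1:-→d2:H2→d3:-→d4:-→d5:-→d6:-→d7:-→d8:H1→d9:-→d10:- -> H1
  lookup 203.183.59.225: bits 1100101110110111001110111110 walk d0:-→d1:-→d2:-→d3:-→d4:-→d5:-→d6:-→d7:-→d8:-→d9:-→d10:H2→d11:-→d12:-→d13:-→d14:-→d15:-→d16:H1→d17:-→d18:-→d19:-→d20:-→d21:-→d22:-→d23:-→d24:-→d25:-→d26:-→d27:-→d28:H0 -> H0

== LOOKUPS ==
["H1","H1","H1","H2","H0","no-route","H0","H2","no-route","H0","H0","H1","H1","H2","H1","H0"]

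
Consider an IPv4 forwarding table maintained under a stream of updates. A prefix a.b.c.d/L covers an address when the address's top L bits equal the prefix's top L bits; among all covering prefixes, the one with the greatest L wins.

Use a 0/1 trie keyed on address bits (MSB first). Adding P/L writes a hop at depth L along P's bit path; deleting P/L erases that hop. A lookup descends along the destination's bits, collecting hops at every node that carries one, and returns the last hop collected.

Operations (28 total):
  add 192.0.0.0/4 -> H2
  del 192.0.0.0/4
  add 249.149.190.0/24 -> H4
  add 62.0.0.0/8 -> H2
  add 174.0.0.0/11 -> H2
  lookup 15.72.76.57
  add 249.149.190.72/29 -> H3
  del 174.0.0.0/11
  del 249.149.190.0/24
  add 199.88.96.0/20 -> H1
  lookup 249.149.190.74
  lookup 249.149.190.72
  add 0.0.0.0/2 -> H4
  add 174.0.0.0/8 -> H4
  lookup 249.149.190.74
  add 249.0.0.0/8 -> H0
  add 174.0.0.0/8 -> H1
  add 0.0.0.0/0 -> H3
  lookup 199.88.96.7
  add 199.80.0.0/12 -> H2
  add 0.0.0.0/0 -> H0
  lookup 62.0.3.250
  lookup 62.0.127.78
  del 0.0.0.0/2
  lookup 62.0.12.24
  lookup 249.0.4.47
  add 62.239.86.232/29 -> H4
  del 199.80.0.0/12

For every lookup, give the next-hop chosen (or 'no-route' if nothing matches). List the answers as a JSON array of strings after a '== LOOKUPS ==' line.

Process each operation:
  add 192.0.0.0/4 -> H2 at depth 4
  - 192.0.0.0/4 clear@4
  add 249.149.190.0/24 -> H4 at depth 24
  add 62.0.0.0/8 -> H2 at depth 8
  add 174.0.0.0/11 -> H2 at depth 11
  ? 15.72.76.57  path d0:-→d1:-→d2:-  best=no-route
  add 249.149.190.72/29 -> H3 at depth 29
  - 174.0.0.0/11 clear@11
  - 249.149.190.0/24 clear@24
  add 199.88.96.0/20 -> H1 at depth 20
  ? 249.149.190.74  path d0:-→d1:-→d2:-→d3:-→d4:-→d5:-→d6:-→d7:-→d8:-→d9:-→d10:-→d11:-→d12:-→d13:-→d14:-→d15:-→d16:-→d17:-→d18:-→d19:-→d20:-→d21:-→d22:-→d23:-→d24:-→d25:-→d26:-→d27:-→d28:-→d29:H3  best=H3
  ? 249.149.190.72  path d0:-→d1:-→d2:-→d3:-→d4:-→d5:-→d6:-→d7:-→d8:-→d9:-→d10:-→d11:-→d12:-→d13:-→d14:-→d15:-→d16:-→d17:-→d18:-→d19:-→d20:-→d21:-→d22:-→d23:-→d24:-→d25:-→d26:-→d27:-→d28:-→d29:H3  best=H3
  add 0.0.0.0/2 -> H4 at depth 2
  add 174.0.0.0/8 -> H4 at depth 8
  ? 249.149.190.74  path d0:-→d1:-→d2:-→d3:-→d4:-→d5:-→d6:-→d7:-→d8:-→d9:-→d10:-→d11:-→d12:-→d13:-→d14:-→d15:-→d16:-→d17:-→d18:-→d19:-→d20:-→d21:-→d22:-→d23:-→d24:-→d25:-→d26:-→d27:-→d28:-→d29:H3  best=H3
  add 249.0.0.0/8 -> H0 at depth 8
  add 174.0.0.0/8 -> H1 at depth 8
  add 0.0.0.0/0 -> H3 at depth 0
  ? 199.88.96.7  path d0:H3→d1:-→d2:-→d3:-→d4:-→d5:-→d6:-→d7:-→d8:-→d9:-→d10:-→d11:-→d12:-→d13:-→d14:-→d15:-→d16:-→d17:-→d18:-→d19:-→d20:H1  best=H1
  add 199.80.0.0/12 -> H2 at depth 12
  add 0.0.0.0/0 -> H0 at depth 0
  ? 62.0.3.250  path d0:H0→d1:-→d2:H4→d3:-→d4:-→d5:-→d6:-→d7:-→d8:H2  best=H2
  ? 62.0.127.78  path d0:H0→d1:-→d2:H4→d3:-→d4:-→d5:-→d6:-→d7:-→d8:H2  best=H2
  - 0.0.0.0/2 clear@2
  ? 62.0.12.24  path d0:H0→d1:-→d2:-→d3:-→d4:-→d5:-→d6:-→d7:-→d8:H2  best=H2
  ? 249.0.4.47  path d0:H0→d1:-→d2:-→d3:-→d4:-→d5:-→d6:-→d7:-→d8:H0  best=H0
  add 62.239.86.232/29 -> H4 at depth 29
  - 199.80.0.0/12 clear@12

== LOOKUPS ==
["no-route","H3","H3","H3","H1","H2","H2","H2","H0"]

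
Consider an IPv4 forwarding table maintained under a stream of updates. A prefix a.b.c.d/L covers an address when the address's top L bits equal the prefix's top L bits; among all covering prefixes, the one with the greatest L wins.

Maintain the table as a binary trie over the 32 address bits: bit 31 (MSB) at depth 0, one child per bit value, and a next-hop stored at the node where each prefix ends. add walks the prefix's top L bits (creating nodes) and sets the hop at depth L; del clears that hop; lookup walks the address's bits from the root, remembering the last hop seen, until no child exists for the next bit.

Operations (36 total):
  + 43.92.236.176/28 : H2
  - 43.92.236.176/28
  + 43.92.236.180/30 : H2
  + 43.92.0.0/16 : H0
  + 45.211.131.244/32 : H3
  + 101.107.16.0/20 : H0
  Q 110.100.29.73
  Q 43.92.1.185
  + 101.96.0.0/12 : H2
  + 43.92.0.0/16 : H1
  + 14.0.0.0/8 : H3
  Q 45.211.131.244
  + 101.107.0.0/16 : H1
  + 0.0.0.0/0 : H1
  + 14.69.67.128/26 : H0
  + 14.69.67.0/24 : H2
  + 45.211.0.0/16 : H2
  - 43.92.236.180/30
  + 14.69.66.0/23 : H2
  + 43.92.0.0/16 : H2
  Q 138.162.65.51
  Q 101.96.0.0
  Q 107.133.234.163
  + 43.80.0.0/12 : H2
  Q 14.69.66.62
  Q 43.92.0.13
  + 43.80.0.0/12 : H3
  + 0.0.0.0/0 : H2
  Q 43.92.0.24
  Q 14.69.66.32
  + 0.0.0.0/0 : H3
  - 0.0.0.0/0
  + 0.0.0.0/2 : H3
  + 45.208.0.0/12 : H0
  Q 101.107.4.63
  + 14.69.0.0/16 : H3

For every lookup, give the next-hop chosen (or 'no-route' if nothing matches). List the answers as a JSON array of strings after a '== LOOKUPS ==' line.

Apply in order:
  add 43.92.236.176/28 -> H2 at depth 28
  - 43.92.236.176/28 clear@28
  add 43.92.236.180/30 -> H2 at depth 30
  add 43.92.0.0/16 -> H0 at depth 16
  add 45.211.131.244/32 -> H3 at depth 32
  add 101.107.16.0/20 -> H0 at depth 20
  Q 110.100.29.73: descend 0110 ; hops seen [∅] ; pick no-route
  Q 43.92.1.185: descend 0010101101011100 ; hops seen [H0] ; pick H0
  add 101.96.0.0/12 -> H2 at depth 12
  add 43.92.0.0/16 -> H1 at depth 16
  add 14.0.0.0/8 -> H3 at depth 8
  Q 45.211.131.244: descend 00101101110100111000001111110100 ; hops seen [H3] ; pick H3
  add 101.107.0.0/16 -> H1 at depth 16
  add 0.0.0.0/0 -> H1 at depth 0
  add 14.69.67.128/26 -> H0 at depth 26
  add 14.69.67.0/24 -> H2 at depth 24
  add 45.211.0.0/16 -> H2 at depth 16
  - 43.92.236.180/30 clear@30
  add 14.69.66.0/23 -> H2 at depth 23
  add 43.92.0.0/16 -> H2 at depth 16
  Q 138.162.65.51: descend ε ; hops seen [H1] ; pick H1
  Q 101.96.0.0: descend 011001010110 ; hops seen [H1,H2] ; pick H2
  Q 107.133.234.163: descend 0110 ; hops seen [H1] ; pick H1
  add 43.80.0.0/12 -> H2 at depth 12
  Q 14.69.66.62: descend 00001110010001010100001 ; hops seen [H1,H3,H2] ; pick H2
  Q 43.92.0.13: descend 0010101101011100 ; hops seen [H1,H2,H2] ; pick H2
  add 43.80.0.0/12 -> H3 at depth 12
  add 0.0.0.0/0 -> H2 at depth 0
  Q 43.92.0.24: descend 0010101101011100 ; hops seen [H2,H3,H2] ; pick H2
  Q 14.69.66.32: descend 00001110010001010100001 ; hops seen [H2,H3,H2] ; pick H2
  add 0.0.0.0/0 -> H3 at depth 0
  - 0.0.0.0/0 clear@0
  add 0.0.0.0/2 -> H3 at depth 2
  add 45.208.0.0/12 -> H0 at depth 12
  Q 101.107.4.63: descend 0110010101101011000 ; hops seen [H2,H1] ; pick H1
  add 14.69.0.0/16 -> H3 at depth 16

== LOOKUPS ==
["no-route","H0","H3","H1","H2","H1","H2","H2","H2","H2","H1"]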